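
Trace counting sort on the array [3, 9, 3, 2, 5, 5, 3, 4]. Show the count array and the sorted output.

Count array: [0, 0, 1, 3, 1, 2, 0, 0, 0, 1]
(count[i] = number of elements equal to i)
Cumulative count: [0, 0, 1, 4, 5, 7, 7, 7, 7, 8]
Sorted: [2, 3, 3, 3, 4, 5, 5, 9]


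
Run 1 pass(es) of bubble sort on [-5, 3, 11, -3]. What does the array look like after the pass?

After pass 1: [-5, 3, -3, 11] (1 swaps)
Total swaps: 1


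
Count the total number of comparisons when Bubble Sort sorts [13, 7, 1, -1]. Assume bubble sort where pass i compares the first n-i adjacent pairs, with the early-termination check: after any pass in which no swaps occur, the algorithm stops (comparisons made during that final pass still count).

Pass 1: compare adjacent pairs (0,1)..(2,3) = 3 comparison(s), 3 swap(s) -> [7, 1, -1, 13]
Pass 2: compare adjacent pairs (0,1)..(1,2) = 2 comparison(s), 2 swap(s) -> [1, -1, 7, 13]
Pass 3: compare adjacent pairs (0,1)..(0,1) = 1 comparison(s), 1 swap(s) -> [-1, 1, 7, 13]
Every pass made at least one swap, so all n-1 passes run.
Total comparisons: 3 + 2 + 1 = 6


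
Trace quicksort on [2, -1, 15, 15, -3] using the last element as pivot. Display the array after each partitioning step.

Partition 1: pivot=-3 at index 0 -> [-3, -1, 15, 15, 2]
Partition 2: pivot=2 at index 2 -> [-3, -1, 2, 15, 15]
Partition 3: pivot=15 at index 4 -> [-3, -1, 2, 15, 15]


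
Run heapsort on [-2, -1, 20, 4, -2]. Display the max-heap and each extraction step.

Build heap: [20, 4, -2, -1, -2]
Extract 20: [4, -1, -2, -2, 20]
Extract 4: [-1, -2, -2, 4, 20]
Extract -1: [-2, -2, -1, 4, 20]
Extract -2: [-2, -2, -1, 4, 20]


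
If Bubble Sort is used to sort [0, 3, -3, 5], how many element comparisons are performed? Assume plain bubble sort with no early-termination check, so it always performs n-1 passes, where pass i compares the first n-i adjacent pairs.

Pass 1: compare adjacent pairs (0,1)..(2,3) = 3 comparison(s), 1 swap(s) -> [0, -3, 3, 5]
Pass 2: compare adjacent pairs (0,1)..(1,2) = 2 comparison(s), 1 swap(s) -> [-3, 0, 3, 5]
Pass 3: compare adjacent pairs (0,1)..(0,1) = 1 comparison(s), 0 swap(s) -> [-3, 0, 3, 5]
Total comparisons: 3 + 2 + 1 = 6


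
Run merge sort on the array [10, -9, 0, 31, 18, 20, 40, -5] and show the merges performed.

Divide and conquer:
  Merge [10] + [-9] -> [-9, 10]
  Merge [0] + [31] -> [0, 31]
  Merge [-9, 10] + [0, 31] -> [-9, 0, 10, 31]
  Merge [18] + [20] -> [18, 20]
  Merge [40] + [-5] -> [-5, 40]
  Merge [18, 20] + [-5, 40] -> [-5, 18, 20, 40]
  Merge [-9, 0, 10, 31] + [-5, 18, 20, 40] -> [-9, -5, 0, 10, 18, 20, 31, 40]


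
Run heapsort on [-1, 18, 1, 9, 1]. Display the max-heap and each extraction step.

Build heap: [18, 9, 1, -1, 1]
Extract 18: [9, 1, 1, -1, 18]
Extract 9: [1, -1, 1, 9, 18]
Extract 1: [1, -1, 1, 9, 18]
Extract 1: [-1, 1, 1, 9, 18]


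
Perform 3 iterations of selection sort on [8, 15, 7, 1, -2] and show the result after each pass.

Pass 1: Select minimum -2 at index 4, swap -> [-2, 15, 7, 1, 8]
Pass 2: Select minimum 1 at index 3, swap -> [-2, 1, 7, 15, 8]
Pass 3: Select minimum 7 at index 2, swap -> [-2, 1, 7, 15, 8]


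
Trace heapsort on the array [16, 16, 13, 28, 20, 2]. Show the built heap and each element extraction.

Build heap: [28, 20, 13, 16, 16, 2]
Extract 28: [20, 16, 13, 2, 16, 28]
Extract 20: [16, 16, 13, 2, 20, 28]
Extract 16: [16, 2, 13, 16, 20, 28]
Extract 16: [13, 2, 16, 16, 20, 28]
Extract 13: [2, 13, 16, 16, 20, 28]


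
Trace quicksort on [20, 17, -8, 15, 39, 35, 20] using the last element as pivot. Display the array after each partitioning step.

Partition 1: pivot=20 at index 4 -> [20, 17, -8, 15, 20, 35, 39]
Partition 2: pivot=15 at index 1 -> [-8, 15, 20, 17, 20, 35, 39]
Partition 3: pivot=17 at index 2 -> [-8, 15, 17, 20, 20, 35, 39]
Partition 4: pivot=39 at index 6 -> [-8, 15, 17, 20, 20, 35, 39]


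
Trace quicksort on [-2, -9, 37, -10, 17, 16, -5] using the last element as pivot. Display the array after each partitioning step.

Partition 1: pivot=-5 at index 2 -> [-9, -10, -5, -2, 17, 16, 37]
Partition 2: pivot=-10 at index 0 -> [-10, -9, -5, -2, 17, 16, 37]
Partition 3: pivot=37 at index 6 -> [-10, -9, -5, -2, 17, 16, 37]
Partition 4: pivot=16 at index 4 -> [-10, -9, -5, -2, 16, 17, 37]


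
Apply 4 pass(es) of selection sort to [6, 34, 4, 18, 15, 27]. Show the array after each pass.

Pass 1: Select minimum 4 at index 2, swap -> [4, 34, 6, 18, 15, 27]
Pass 2: Select minimum 6 at index 2, swap -> [4, 6, 34, 18, 15, 27]
Pass 3: Select minimum 15 at index 4, swap -> [4, 6, 15, 18, 34, 27]
Pass 4: Select minimum 18 at index 3, swap -> [4, 6, 15, 18, 34, 27]


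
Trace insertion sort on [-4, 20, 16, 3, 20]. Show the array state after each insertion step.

First element -4 is already 'sorted'
Insert 20: shifted 0 elements -> [-4, 20, 16, 3, 20]
Insert 16: shifted 1 elements -> [-4, 16, 20, 3, 20]
Insert 3: shifted 2 elements -> [-4, 3, 16, 20, 20]
Insert 20: shifted 0 elements -> [-4, 3, 16, 20, 20]


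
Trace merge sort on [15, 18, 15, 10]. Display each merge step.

Divide and conquer:
  Merge [15] + [18] -> [15, 18]
  Merge [15] + [10] -> [10, 15]
  Merge [15, 18] + [10, 15] -> [10, 15, 15, 18]


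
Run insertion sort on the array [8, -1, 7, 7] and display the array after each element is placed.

First element 8 is already 'sorted'
Insert -1: shifted 1 elements -> [-1, 8, 7, 7]
Insert 7: shifted 1 elements -> [-1, 7, 8, 7]
Insert 7: shifted 1 elements -> [-1, 7, 7, 8]


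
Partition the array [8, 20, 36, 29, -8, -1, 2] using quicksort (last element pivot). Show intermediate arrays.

Partition 1: pivot=2 at index 2 -> [-8, -1, 2, 29, 8, 20, 36]
Partition 2: pivot=-1 at index 1 -> [-8, -1, 2, 29, 8, 20, 36]
Partition 3: pivot=36 at index 6 -> [-8, -1, 2, 29, 8, 20, 36]
Partition 4: pivot=20 at index 4 -> [-8, -1, 2, 8, 20, 29, 36]


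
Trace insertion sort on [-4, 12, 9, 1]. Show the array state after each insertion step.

First element -4 is already 'sorted'
Insert 12: shifted 0 elements -> [-4, 12, 9, 1]
Insert 9: shifted 1 elements -> [-4, 9, 12, 1]
Insert 1: shifted 2 elements -> [-4, 1, 9, 12]


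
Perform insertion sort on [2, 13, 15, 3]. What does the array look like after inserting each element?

First element 2 is already 'sorted'
Insert 13: shifted 0 elements -> [2, 13, 15, 3]
Insert 15: shifted 0 elements -> [2, 13, 15, 3]
Insert 3: shifted 2 elements -> [2, 3, 13, 15]


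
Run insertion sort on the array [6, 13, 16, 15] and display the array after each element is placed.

First element 6 is already 'sorted'
Insert 13: shifted 0 elements -> [6, 13, 16, 15]
Insert 16: shifted 0 elements -> [6, 13, 16, 15]
Insert 15: shifted 1 elements -> [6, 13, 15, 16]


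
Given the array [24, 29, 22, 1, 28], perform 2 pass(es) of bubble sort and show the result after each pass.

After pass 1: [24, 22, 1, 28, 29] (3 swaps)
After pass 2: [22, 1, 24, 28, 29] (2 swaps)
Total swaps: 5


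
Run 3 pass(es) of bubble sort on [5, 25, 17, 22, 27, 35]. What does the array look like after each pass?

After pass 1: [5, 17, 22, 25, 27, 35] (2 swaps)
After pass 2: [5, 17, 22, 25, 27, 35] (0 swaps)
After pass 3: [5, 17, 22, 25, 27, 35] (0 swaps)
Total swaps: 2


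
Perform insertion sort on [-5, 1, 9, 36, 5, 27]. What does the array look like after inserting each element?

First element -5 is already 'sorted'
Insert 1: shifted 0 elements -> [-5, 1, 9, 36, 5, 27]
Insert 9: shifted 0 elements -> [-5, 1, 9, 36, 5, 27]
Insert 36: shifted 0 elements -> [-5, 1, 9, 36, 5, 27]
Insert 5: shifted 2 elements -> [-5, 1, 5, 9, 36, 27]
Insert 27: shifted 1 elements -> [-5, 1, 5, 9, 27, 36]


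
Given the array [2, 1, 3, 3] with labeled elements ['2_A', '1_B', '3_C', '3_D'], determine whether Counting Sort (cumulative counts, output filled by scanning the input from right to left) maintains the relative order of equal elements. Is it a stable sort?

Trace Counting Sort on the labeled array (the key is the number; the letter only tracks identity):
  Counts for values 0..3: [0, 1, 1, 2]
  Cumulative counts: [0, 1, 2, 4]
  Scan right to left: place 3_D at output index 3
  Scan right to left: place 3_C at output index 2
  Scan right to left: place 1_B at output index 0
  Scan right to left: place 2_A at output index 1
  Output: [1_B, 2_A, 3_C, 3_D]
Equal keys:
  value 3: originally 3_C, 3_D; after sorting 3_C, 3_D -> order preserved
All equal keys kept their original relative order. Counting Sort is stable: scanning the input right to left with decreasing cumulative counts places later duplicates at later output positions.
Answer: Stable


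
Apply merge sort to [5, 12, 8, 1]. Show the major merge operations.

Divide and conquer:
  Merge [5] + [12] -> [5, 12]
  Merge [8] + [1] -> [1, 8]
  Merge [5, 12] + [1, 8] -> [1, 5, 8, 12]


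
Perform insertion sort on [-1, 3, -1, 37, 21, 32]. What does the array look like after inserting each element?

First element -1 is already 'sorted'
Insert 3: shifted 0 elements -> [-1, 3, -1, 37, 21, 32]
Insert -1: shifted 1 elements -> [-1, -1, 3, 37, 21, 32]
Insert 37: shifted 0 elements -> [-1, -1, 3, 37, 21, 32]
Insert 21: shifted 1 elements -> [-1, -1, 3, 21, 37, 32]
Insert 32: shifted 1 elements -> [-1, -1, 3, 21, 32, 37]


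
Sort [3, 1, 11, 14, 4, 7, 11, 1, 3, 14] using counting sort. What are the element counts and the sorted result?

Count array: [0, 2, 0, 2, 1, 0, 0, 1, 0, 0, 0, 2, 0, 0, 2]
(count[i] = number of elements equal to i)
Cumulative count: [0, 2, 2, 4, 5, 5, 5, 6, 6, 6, 6, 8, 8, 8, 10]
Sorted: [1, 1, 3, 3, 4, 7, 11, 11, 14, 14]


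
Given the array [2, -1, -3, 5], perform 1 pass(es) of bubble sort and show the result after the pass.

After pass 1: [-1, -3, 2, 5] (2 swaps)
Total swaps: 2


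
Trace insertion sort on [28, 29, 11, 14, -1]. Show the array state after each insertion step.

First element 28 is already 'sorted'
Insert 29: shifted 0 elements -> [28, 29, 11, 14, -1]
Insert 11: shifted 2 elements -> [11, 28, 29, 14, -1]
Insert 14: shifted 2 elements -> [11, 14, 28, 29, -1]
Insert -1: shifted 4 elements -> [-1, 11, 14, 28, 29]


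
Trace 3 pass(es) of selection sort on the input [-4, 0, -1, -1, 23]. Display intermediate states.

Pass 1: Select minimum -4 at index 0, swap -> [-4, 0, -1, -1, 23]
Pass 2: Select minimum -1 at index 2, swap -> [-4, -1, 0, -1, 23]
Pass 3: Select minimum -1 at index 3, swap -> [-4, -1, -1, 0, 23]


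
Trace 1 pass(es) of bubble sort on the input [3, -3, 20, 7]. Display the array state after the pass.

After pass 1: [-3, 3, 7, 20] (2 swaps)
Total swaps: 2


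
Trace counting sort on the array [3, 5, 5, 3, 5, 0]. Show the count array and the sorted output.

Count array: [1, 0, 0, 2, 0, 3]
(count[i] = number of elements equal to i)
Cumulative count: [1, 1, 1, 3, 3, 6]
Sorted: [0, 3, 3, 5, 5, 5]


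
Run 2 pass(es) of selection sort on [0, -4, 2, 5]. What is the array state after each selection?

Pass 1: Select minimum -4 at index 1, swap -> [-4, 0, 2, 5]
Pass 2: Select minimum 0 at index 1, swap -> [-4, 0, 2, 5]


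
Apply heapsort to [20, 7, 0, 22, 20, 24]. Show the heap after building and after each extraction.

Build heap: [24, 22, 20, 7, 20, 0]
Extract 24: [22, 20, 20, 7, 0, 24]
Extract 22: [20, 7, 20, 0, 22, 24]
Extract 20: [20, 7, 0, 20, 22, 24]
Extract 20: [7, 0, 20, 20, 22, 24]
Extract 7: [0, 7, 20, 20, 22, 24]


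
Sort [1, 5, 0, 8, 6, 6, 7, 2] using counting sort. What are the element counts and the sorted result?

Count array: [1, 1, 1, 0, 0, 1, 2, 1, 1]
(count[i] = number of elements equal to i)
Cumulative count: [1, 2, 3, 3, 3, 4, 6, 7, 8]
Sorted: [0, 1, 2, 5, 6, 6, 7, 8]


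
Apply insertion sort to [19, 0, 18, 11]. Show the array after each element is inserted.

First element 19 is already 'sorted'
Insert 0: shifted 1 elements -> [0, 19, 18, 11]
Insert 18: shifted 1 elements -> [0, 18, 19, 11]
Insert 11: shifted 2 elements -> [0, 11, 18, 19]


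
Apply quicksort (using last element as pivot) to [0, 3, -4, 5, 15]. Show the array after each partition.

Partition 1: pivot=15 at index 4 -> [0, 3, -4, 5, 15]
Partition 2: pivot=5 at index 3 -> [0, 3, -4, 5, 15]
Partition 3: pivot=-4 at index 0 -> [-4, 3, 0, 5, 15]
Partition 4: pivot=0 at index 1 -> [-4, 0, 3, 5, 15]


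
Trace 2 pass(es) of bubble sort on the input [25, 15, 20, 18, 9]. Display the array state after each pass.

After pass 1: [15, 20, 18, 9, 25] (4 swaps)
After pass 2: [15, 18, 9, 20, 25] (2 swaps)
Total swaps: 6


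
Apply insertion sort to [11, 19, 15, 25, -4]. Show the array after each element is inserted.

First element 11 is already 'sorted'
Insert 19: shifted 0 elements -> [11, 19, 15, 25, -4]
Insert 15: shifted 1 elements -> [11, 15, 19, 25, -4]
Insert 25: shifted 0 elements -> [11, 15, 19, 25, -4]
Insert -4: shifted 4 elements -> [-4, 11, 15, 19, 25]


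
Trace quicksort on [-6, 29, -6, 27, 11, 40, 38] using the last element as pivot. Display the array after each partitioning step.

Partition 1: pivot=38 at index 5 -> [-6, 29, -6, 27, 11, 38, 40]
Partition 2: pivot=11 at index 2 -> [-6, -6, 11, 27, 29, 38, 40]
Partition 3: pivot=-6 at index 1 -> [-6, -6, 11, 27, 29, 38, 40]
Partition 4: pivot=29 at index 4 -> [-6, -6, 11, 27, 29, 38, 40]


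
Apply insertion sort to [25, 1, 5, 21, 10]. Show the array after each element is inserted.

First element 25 is already 'sorted'
Insert 1: shifted 1 elements -> [1, 25, 5, 21, 10]
Insert 5: shifted 1 elements -> [1, 5, 25, 21, 10]
Insert 21: shifted 1 elements -> [1, 5, 21, 25, 10]
Insert 10: shifted 2 elements -> [1, 5, 10, 21, 25]


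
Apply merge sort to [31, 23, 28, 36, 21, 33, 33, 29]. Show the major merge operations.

Divide and conquer:
  Merge [31] + [23] -> [23, 31]
  Merge [28] + [36] -> [28, 36]
  Merge [23, 31] + [28, 36] -> [23, 28, 31, 36]
  Merge [21] + [33] -> [21, 33]
  Merge [33] + [29] -> [29, 33]
  Merge [21, 33] + [29, 33] -> [21, 29, 33, 33]
  Merge [23, 28, 31, 36] + [21, 29, 33, 33] -> [21, 23, 28, 29, 31, 33, 33, 36]


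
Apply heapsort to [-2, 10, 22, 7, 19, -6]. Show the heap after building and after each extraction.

Build heap: [22, 19, -2, 7, 10, -6]
Extract 22: [19, 10, -2, 7, -6, 22]
Extract 19: [10, 7, -2, -6, 19, 22]
Extract 10: [7, -6, -2, 10, 19, 22]
Extract 7: [-2, -6, 7, 10, 19, 22]
Extract -2: [-6, -2, 7, 10, 19, 22]


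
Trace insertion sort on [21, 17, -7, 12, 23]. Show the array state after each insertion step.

First element 21 is already 'sorted'
Insert 17: shifted 1 elements -> [17, 21, -7, 12, 23]
Insert -7: shifted 2 elements -> [-7, 17, 21, 12, 23]
Insert 12: shifted 2 elements -> [-7, 12, 17, 21, 23]
Insert 23: shifted 0 elements -> [-7, 12, 17, 21, 23]


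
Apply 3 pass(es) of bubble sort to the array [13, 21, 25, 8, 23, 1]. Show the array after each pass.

After pass 1: [13, 21, 8, 23, 1, 25] (3 swaps)
After pass 2: [13, 8, 21, 1, 23, 25] (2 swaps)
After pass 3: [8, 13, 1, 21, 23, 25] (2 swaps)
Total swaps: 7


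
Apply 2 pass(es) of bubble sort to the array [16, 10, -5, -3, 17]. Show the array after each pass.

After pass 1: [10, -5, -3, 16, 17] (3 swaps)
After pass 2: [-5, -3, 10, 16, 17] (2 swaps)
Total swaps: 5


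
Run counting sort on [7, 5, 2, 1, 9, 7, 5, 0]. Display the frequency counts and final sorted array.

Count array: [1, 1, 1, 0, 0, 2, 0, 2, 0, 1]
(count[i] = number of elements equal to i)
Cumulative count: [1, 2, 3, 3, 3, 5, 5, 7, 7, 8]
Sorted: [0, 1, 2, 5, 5, 7, 7, 9]


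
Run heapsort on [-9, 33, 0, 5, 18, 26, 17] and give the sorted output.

Build heap: [33, 18, 26, 5, -9, 0, 17]
Extract 33: [26, 18, 17, 5, -9, 0, 33]
Extract 26: [18, 5, 17, 0, -9, 26, 33]
Extract 18: [17, 5, -9, 0, 18, 26, 33]
Extract 17: [5, 0, -9, 17, 18, 26, 33]
Extract 5: [0, -9, 5, 17, 18, 26, 33]
Extract 0: [-9, 0, 5, 17, 18, 26, 33]


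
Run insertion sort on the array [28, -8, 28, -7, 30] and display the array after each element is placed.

First element 28 is already 'sorted'
Insert -8: shifted 1 elements -> [-8, 28, 28, -7, 30]
Insert 28: shifted 0 elements -> [-8, 28, 28, -7, 30]
Insert -7: shifted 2 elements -> [-8, -7, 28, 28, 30]
Insert 30: shifted 0 elements -> [-8, -7, 28, 28, 30]


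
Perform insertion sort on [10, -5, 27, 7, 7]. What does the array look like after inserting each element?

First element 10 is already 'sorted'
Insert -5: shifted 1 elements -> [-5, 10, 27, 7, 7]
Insert 27: shifted 0 elements -> [-5, 10, 27, 7, 7]
Insert 7: shifted 2 elements -> [-5, 7, 10, 27, 7]
Insert 7: shifted 2 elements -> [-5, 7, 7, 10, 27]


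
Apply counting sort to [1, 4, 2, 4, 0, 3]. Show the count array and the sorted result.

Count array: [1, 1, 1, 1, 2]
(count[i] = number of elements equal to i)
Cumulative count: [1, 2, 3, 4, 6]
Sorted: [0, 1, 2, 3, 4, 4]


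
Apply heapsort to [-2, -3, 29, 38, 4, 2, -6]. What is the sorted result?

Build heap: [38, 4, 29, -3, -2, 2, -6]
Extract 38: [29, 4, 2, -3, -2, -6, 38]
Extract 29: [4, -2, 2, -3, -6, 29, 38]
Extract 4: [2, -2, -6, -3, 4, 29, 38]
Extract 2: [-2, -3, -6, 2, 4, 29, 38]
Extract -2: [-3, -6, -2, 2, 4, 29, 38]
Extract -3: [-6, -3, -2, 2, 4, 29, 38]


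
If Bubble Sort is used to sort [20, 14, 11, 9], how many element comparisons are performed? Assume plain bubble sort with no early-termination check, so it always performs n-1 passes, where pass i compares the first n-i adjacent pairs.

Pass 1: compare adjacent pairs (0,1)..(2,3) = 3 comparison(s), 3 swap(s) -> [14, 11, 9, 20]
Pass 2: compare adjacent pairs (0,1)..(1,2) = 2 comparison(s), 2 swap(s) -> [11, 9, 14, 20]
Pass 3: compare adjacent pairs (0,1)..(0,1) = 1 comparison(s), 1 swap(s) -> [9, 11, 14, 20]
Total comparisons: 3 + 2 + 1 = 6


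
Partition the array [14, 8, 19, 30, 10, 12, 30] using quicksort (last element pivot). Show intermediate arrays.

Partition 1: pivot=30 at index 6 -> [14, 8, 19, 30, 10, 12, 30]
Partition 2: pivot=12 at index 2 -> [8, 10, 12, 30, 14, 19, 30]
Partition 3: pivot=10 at index 1 -> [8, 10, 12, 30, 14, 19, 30]
Partition 4: pivot=19 at index 4 -> [8, 10, 12, 14, 19, 30, 30]


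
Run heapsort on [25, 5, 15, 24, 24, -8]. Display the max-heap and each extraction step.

Build heap: [25, 24, 15, 5, 24, -8]
Extract 25: [24, 24, 15, 5, -8, 25]
Extract 24: [24, 5, 15, -8, 24, 25]
Extract 24: [15, 5, -8, 24, 24, 25]
Extract 15: [5, -8, 15, 24, 24, 25]
Extract 5: [-8, 5, 15, 24, 24, 25]


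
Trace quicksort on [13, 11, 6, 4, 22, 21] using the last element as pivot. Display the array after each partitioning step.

Partition 1: pivot=21 at index 4 -> [13, 11, 6, 4, 21, 22]
Partition 2: pivot=4 at index 0 -> [4, 11, 6, 13, 21, 22]
Partition 3: pivot=13 at index 3 -> [4, 11, 6, 13, 21, 22]
Partition 4: pivot=6 at index 1 -> [4, 6, 11, 13, 21, 22]


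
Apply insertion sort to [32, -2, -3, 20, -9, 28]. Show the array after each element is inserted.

First element 32 is already 'sorted'
Insert -2: shifted 1 elements -> [-2, 32, -3, 20, -9, 28]
Insert -3: shifted 2 elements -> [-3, -2, 32, 20, -9, 28]
Insert 20: shifted 1 elements -> [-3, -2, 20, 32, -9, 28]
Insert -9: shifted 4 elements -> [-9, -3, -2, 20, 32, 28]
Insert 28: shifted 1 elements -> [-9, -3, -2, 20, 28, 32]


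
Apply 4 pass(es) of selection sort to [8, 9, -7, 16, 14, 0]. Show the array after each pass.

Pass 1: Select minimum -7 at index 2, swap -> [-7, 9, 8, 16, 14, 0]
Pass 2: Select minimum 0 at index 5, swap -> [-7, 0, 8, 16, 14, 9]
Pass 3: Select minimum 8 at index 2, swap -> [-7, 0, 8, 16, 14, 9]
Pass 4: Select minimum 9 at index 5, swap -> [-7, 0, 8, 9, 14, 16]


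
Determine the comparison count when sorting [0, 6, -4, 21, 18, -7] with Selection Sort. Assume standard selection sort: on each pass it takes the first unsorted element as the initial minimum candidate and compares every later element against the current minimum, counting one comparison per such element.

Pass 1: scan indices 1..5 for the minimum = 5 comparison(s); min is -7, place at index 0 -> [-7, 6, -4, 21, 18, 0]
Pass 2: scan indices 2..5 for the minimum = 4 comparison(s); min is -4, place at index 1 -> [-7, -4, 6, 21, 18, 0]
Pass 3: scan indices 3..5 for the minimum = 3 comparison(s); min is 0, place at index 2 -> [-7, -4, 0, 21, 18, 6]
Pass 4: scan indices 4..5 for the minimum = 2 comparison(s); min is 6, place at index 3 -> [-7, -4, 0, 6, 18, 21]
Pass 5: scan indices 5..5 for the minimum = 1 comparison(s); min is 18, place at index 4 -> [-7, -4, 0, 6, 18, 21]
Selection sort always scans the whole unsorted suffix, so the count is (n-1) + (n-2) + ... + 1 = n(n-1)/2 = 6*5/2 = 15 regardless of the input order.
Total comparisons: 5 + 4 + 3 + 2 + 1 = 15


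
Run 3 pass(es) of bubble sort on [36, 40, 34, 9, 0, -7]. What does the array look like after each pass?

After pass 1: [36, 34, 9, 0, -7, 40] (4 swaps)
After pass 2: [34, 9, 0, -7, 36, 40] (4 swaps)
After pass 3: [9, 0, -7, 34, 36, 40] (3 swaps)
Total swaps: 11


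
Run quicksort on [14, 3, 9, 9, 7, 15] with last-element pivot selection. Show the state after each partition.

Partition 1: pivot=15 at index 5 -> [14, 3, 9, 9, 7, 15]
Partition 2: pivot=7 at index 1 -> [3, 7, 9, 9, 14, 15]
Partition 3: pivot=14 at index 4 -> [3, 7, 9, 9, 14, 15]
Partition 4: pivot=9 at index 3 -> [3, 7, 9, 9, 14, 15]


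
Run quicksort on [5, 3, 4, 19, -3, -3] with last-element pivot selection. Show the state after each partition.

Partition 1: pivot=-3 at index 1 -> [-3, -3, 4, 19, 5, 3]
Partition 2: pivot=3 at index 2 -> [-3, -3, 3, 19, 5, 4]
Partition 3: pivot=4 at index 3 -> [-3, -3, 3, 4, 5, 19]
Partition 4: pivot=19 at index 5 -> [-3, -3, 3, 4, 5, 19]


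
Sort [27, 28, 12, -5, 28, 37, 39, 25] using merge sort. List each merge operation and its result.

Divide and conquer:
  Merge [27] + [28] -> [27, 28]
  Merge [12] + [-5] -> [-5, 12]
  Merge [27, 28] + [-5, 12] -> [-5, 12, 27, 28]
  Merge [28] + [37] -> [28, 37]
  Merge [39] + [25] -> [25, 39]
  Merge [28, 37] + [25, 39] -> [25, 28, 37, 39]
  Merge [-5, 12, 27, 28] + [25, 28, 37, 39] -> [-5, 12, 25, 27, 28, 28, 37, 39]


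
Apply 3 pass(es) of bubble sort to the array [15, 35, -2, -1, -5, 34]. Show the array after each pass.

After pass 1: [15, -2, -1, -5, 34, 35] (4 swaps)
After pass 2: [-2, -1, -5, 15, 34, 35] (3 swaps)
After pass 3: [-2, -5, -1, 15, 34, 35] (1 swaps)
Total swaps: 8


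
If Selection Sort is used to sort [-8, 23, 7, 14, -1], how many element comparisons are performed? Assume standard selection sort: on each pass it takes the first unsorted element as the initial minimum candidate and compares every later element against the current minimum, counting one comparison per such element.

Pass 1: scan indices 1..4 for the minimum = 4 comparison(s); min is -8, place at index 0 -> [-8, 23, 7, 14, -1]
Pass 2: scan indices 2..4 for the minimum = 3 comparison(s); min is -1, place at index 1 -> [-8, -1, 7, 14, 23]
Pass 3: scan indices 3..4 for the minimum = 2 comparison(s); min is 7, place at index 2 -> [-8, -1, 7, 14, 23]
Pass 4: scan indices 4..4 for the minimum = 1 comparison(s); min is 14, place at index 3 -> [-8, -1, 7, 14, 23]
Selection sort always scans the whole unsorted suffix, so the count is (n-1) + (n-2) + ... + 1 = n(n-1)/2 = 5*4/2 = 10 regardless of the input order.
Total comparisons: 4 + 3 + 2 + 1 = 10


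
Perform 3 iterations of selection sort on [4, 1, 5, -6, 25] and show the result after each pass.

Pass 1: Select minimum -6 at index 3, swap -> [-6, 1, 5, 4, 25]
Pass 2: Select minimum 1 at index 1, swap -> [-6, 1, 5, 4, 25]
Pass 3: Select minimum 4 at index 3, swap -> [-6, 1, 4, 5, 25]


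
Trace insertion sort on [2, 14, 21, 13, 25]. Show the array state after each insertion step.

First element 2 is already 'sorted'
Insert 14: shifted 0 elements -> [2, 14, 21, 13, 25]
Insert 21: shifted 0 elements -> [2, 14, 21, 13, 25]
Insert 13: shifted 2 elements -> [2, 13, 14, 21, 25]
Insert 25: shifted 0 elements -> [2, 13, 14, 21, 25]


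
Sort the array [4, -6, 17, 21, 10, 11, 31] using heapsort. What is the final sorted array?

Build heap: [31, 21, 17, -6, 10, 11, 4]
Extract 31: [21, 10, 17, -6, 4, 11, 31]
Extract 21: [17, 10, 11, -6, 4, 21, 31]
Extract 17: [11, 10, 4, -6, 17, 21, 31]
Extract 11: [10, -6, 4, 11, 17, 21, 31]
Extract 10: [4, -6, 10, 11, 17, 21, 31]
Extract 4: [-6, 4, 10, 11, 17, 21, 31]


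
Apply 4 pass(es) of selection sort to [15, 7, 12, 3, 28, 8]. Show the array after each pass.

Pass 1: Select minimum 3 at index 3, swap -> [3, 7, 12, 15, 28, 8]
Pass 2: Select minimum 7 at index 1, swap -> [3, 7, 12, 15, 28, 8]
Pass 3: Select minimum 8 at index 5, swap -> [3, 7, 8, 15, 28, 12]
Pass 4: Select minimum 12 at index 5, swap -> [3, 7, 8, 12, 28, 15]


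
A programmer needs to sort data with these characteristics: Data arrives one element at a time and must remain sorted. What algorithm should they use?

Best choice: Insertion sort
Reason: Insertion sort naturally handles online/streaming input by inserting each new element into sorted position


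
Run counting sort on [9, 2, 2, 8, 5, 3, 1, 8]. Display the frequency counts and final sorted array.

Count array: [0, 1, 2, 1, 0, 1, 0, 0, 2, 1]
(count[i] = number of elements equal to i)
Cumulative count: [0, 1, 3, 4, 4, 5, 5, 5, 7, 8]
Sorted: [1, 2, 2, 3, 5, 8, 8, 9]


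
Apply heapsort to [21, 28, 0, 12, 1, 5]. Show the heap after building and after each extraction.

Build heap: [28, 21, 5, 12, 1, 0]
Extract 28: [21, 12, 5, 0, 1, 28]
Extract 21: [12, 1, 5, 0, 21, 28]
Extract 12: [5, 1, 0, 12, 21, 28]
Extract 5: [1, 0, 5, 12, 21, 28]
Extract 1: [0, 1, 5, 12, 21, 28]


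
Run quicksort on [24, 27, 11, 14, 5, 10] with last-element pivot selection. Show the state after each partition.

Partition 1: pivot=10 at index 1 -> [5, 10, 11, 14, 24, 27]
Partition 2: pivot=27 at index 5 -> [5, 10, 11, 14, 24, 27]
Partition 3: pivot=24 at index 4 -> [5, 10, 11, 14, 24, 27]
Partition 4: pivot=14 at index 3 -> [5, 10, 11, 14, 24, 27]


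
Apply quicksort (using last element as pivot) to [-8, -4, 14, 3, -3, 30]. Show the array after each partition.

Partition 1: pivot=30 at index 5 -> [-8, -4, 14, 3, -3, 30]
Partition 2: pivot=-3 at index 2 -> [-8, -4, -3, 3, 14, 30]
Partition 3: pivot=-4 at index 1 -> [-8, -4, -3, 3, 14, 30]
Partition 4: pivot=14 at index 4 -> [-8, -4, -3, 3, 14, 30]


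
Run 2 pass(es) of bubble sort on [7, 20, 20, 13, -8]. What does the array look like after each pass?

After pass 1: [7, 20, 13, -8, 20] (2 swaps)
After pass 2: [7, 13, -8, 20, 20] (2 swaps)
Total swaps: 4


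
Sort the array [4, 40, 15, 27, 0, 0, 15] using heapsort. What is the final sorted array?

Build heap: [40, 27, 15, 4, 0, 0, 15]
Extract 40: [27, 15, 15, 4, 0, 0, 40]
Extract 27: [15, 4, 15, 0, 0, 27, 40]
Extract 15: [15, 4, 0, 0, 15, 27, 40]
Extract 15: [4, 0, 0, 15, 15, 27, 40]
Extract 4: [0, 0, 4, 15, 15, 27, 40]
Extract 0: [0, 0, 4, 15, 15, 27, 40]


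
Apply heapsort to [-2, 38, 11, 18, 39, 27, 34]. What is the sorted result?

Build heap: [39, 38, 34, 18, -2, 27, 11]
Extract 39: [38, 18, 34, 11, -2, 27, 39]
Extract 38: [34, 18, 27, 11, -2, 38, 39]
Extract 34: [27, 18, -2, 11, 34, 38, 39]
Extract 27: [18, 11, -2, 27, 34, 38, 39]
Extract 18: [11, -2, 18, 27, 34, 38, 39]
Extract 11: [-2, 11, 18, 27, 34, 38, 39]


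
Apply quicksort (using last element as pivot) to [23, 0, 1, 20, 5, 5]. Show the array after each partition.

Partition 1: pivot=5 at index 3 -> [0, 1, 5, 5, 23, 20]
Partition 2: pivot=5 at index 2 -> [0, 1, 5, 5, 23, 20]
Partition 3: pivot=1 at index 1 -> [0, 1, 5, 5, 23, 20]
Partition 4: pivot=20 at index 4 -> [0, 1, 5, 5, 20, 23]


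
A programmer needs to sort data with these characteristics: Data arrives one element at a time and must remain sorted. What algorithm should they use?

Best choice: Insertion sort
Reason: Insertion sort naturally handles online/streaming input by inserting each new element into sorted position


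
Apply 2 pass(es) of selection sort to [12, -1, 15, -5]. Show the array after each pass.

Pass 1: Select minimum -5 at index 3, swap -> [-5, -1, 15, 12]
Pass 2: Select minimum -1 at index 1, swap -> [-5, -1, 15, 12]


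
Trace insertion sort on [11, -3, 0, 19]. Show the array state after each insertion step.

First element 11 is already 'sorted'
Insert -3: shifted 1 elements -> [-3, 11, 0, 19]
Insert 0: shifted 1 elements -> [-3, 0, 11, 19]
Insert 19: shifted 0 elements -> [-3, 0, 11, 19]


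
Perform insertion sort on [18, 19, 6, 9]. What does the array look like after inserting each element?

First element 18 is already 'sorted'
Insert 19: shifted 0 elements -> [18, 19, 6, 9]
Insert 6: shifted 2 elements -> [6, 18, 19, 9]
Insert 9: shifted 2 elements -> [6, 9, 18, 19]


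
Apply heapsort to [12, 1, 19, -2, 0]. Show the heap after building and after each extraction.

Build heap: [19, 1, 12, -2, 0]
Extract 19: [12, 1, 0, -2, 19]
Extract 12: [1, -2, 0, 12, 19]
Extract 1: [0, -2, 1, 12, 19]
Extract 0: [-2, 0, 1, 12, 19]


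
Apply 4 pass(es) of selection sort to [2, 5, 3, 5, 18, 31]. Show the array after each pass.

Pass 1: Select minimum 2 at index 0, swap -> [2, 5, 3, 5, 18, 31]
Pass 2: Select minimum 3 at index 2, swap -> [2, 3, 5, 5, 18, 31]
Pass 3: Select minimum 5 at index 2, swap -> [2, 3, 5, 5, 18, 31]
Pass 4: Select minimum 5 at index 3, swap -> [2, 3, 5, 5, 18, 31]


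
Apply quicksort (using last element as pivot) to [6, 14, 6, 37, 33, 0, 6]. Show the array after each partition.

Partition 1: pivot=6 at index 3 -> [6, 6, 0, 6, 33, 14, 37]
Partition 2: pivot=0 at index 0 -> [0, 6, 6, 6, 33, 14, 37]
Partition 3: pivot=6 at index 2 -> [0, 6, 6, 6, 33, 14, 37]
Partition 4: pivot=37 at index 6 -> [0, 6, 6, 6, 33, 14, 37]
Partition 5: pivot=14 at index 4 -> [0, 6, 6, 6, 14, 33, 37]


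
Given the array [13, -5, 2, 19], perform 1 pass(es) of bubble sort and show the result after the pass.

After pass 1: [-5, 2, 13, 19] (2 swaps)
Total swaps: 2


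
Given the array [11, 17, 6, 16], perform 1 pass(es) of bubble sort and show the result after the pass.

After pass 1: [11, 6, 16, 17] (2 swaps)
Total swaps: 2


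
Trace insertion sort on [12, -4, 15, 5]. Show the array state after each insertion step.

First element 12 is already 'sorted'
Insert -4: shifted 1 elements -> [-4, 12, 15, 5]
Insert 15: shifted 0 elements -> [-4, 12, 15, 5]
Insert 5: shifted 2 elements -> [-4, 5, 12, 15]


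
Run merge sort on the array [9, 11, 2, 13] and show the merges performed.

Divide and conquer:
  Merge [9] + [11] -> [9, 11]
  Merge [2] + [13] -> [2, 13]
  Merge [9, 11] + [2, 13] -> [2, 9, 11, 13]


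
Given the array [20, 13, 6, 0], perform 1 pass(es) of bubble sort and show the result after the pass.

After pass 1: [13, 6, 0, 20] (3 swaps)
Total swaps: 3


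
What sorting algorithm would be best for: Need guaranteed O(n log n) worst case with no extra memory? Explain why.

Best choice: Heapsort
Reason: Heapsort is O(n log n) worst case and sorts in-place; quicksort can degrade to O(n^2)


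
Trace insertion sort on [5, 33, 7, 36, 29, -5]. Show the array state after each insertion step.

First element 5 is already 'sorted'
Insert 33: shifted 0 elements -> [5, 33, 7, 36, 29, -5]
Insert 7: shifted 1 elements -> [5, 7, 33, 36, 29, -5]
Insert 36: shifted 0 elements -> [5, 7, 33, 36, 29, -5]
Insert 29: shifted 2 elements -> [5, 7, 29, 33, 36, -5]
Insert -5: shifted 5 elements -> [-5, 5, 7, 29, 33, 36]


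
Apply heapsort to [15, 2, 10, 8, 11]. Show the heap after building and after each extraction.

Build heap: [15, 11, 10, 8, 2]
Extract 15: [11, 8, 10, 2, 15]
Extract 11: [10, 8, 2, 11, 15]
Extract 10: [8, 2, 10, 11, 15]
Extract 8: [2, 8, 10, 11, 15]


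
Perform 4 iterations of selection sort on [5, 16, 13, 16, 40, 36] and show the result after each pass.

Pass 1: Select minimum 5 at index 0, swap -> [5, 16, 13, 16, 40, 36]
Pass 2: Select minimum 13 at index 2, swap -> [5, 13, 16, 16, 40, 36]
Pass 3: Select minimum 16 at index 2, swap -> [5, 13, 16, 16, 40, 36]
Pass 4: Select minimum 16 at index 3, swap -> [5, 13, 16, 16, 40, 36]


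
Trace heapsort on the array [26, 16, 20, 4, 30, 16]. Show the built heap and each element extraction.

Build heap: [30, 26, 20, 4, 16, 16]
Extract 30: [26, 16, 20, 4, 16, 30]
Extract 26: [20, 16, 16, 4, 26, 30]
Extract 20: [16, 4, 16, 20, 26, 30]
Extract 16: [16, 4, 16, 20, 26, 30]
Extract 16: [4, 16, 16, 20, 26, 30]


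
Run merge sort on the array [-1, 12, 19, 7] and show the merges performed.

Divide and conquer:
  Merge [-1] + [12] -> [-1, 12]
  Merge [19] + [7] -> [7, 19]
  Merge [-1, 12] + [7, 19] -> [-1, 7, 12, 19]


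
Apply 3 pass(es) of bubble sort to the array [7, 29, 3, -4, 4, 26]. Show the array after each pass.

After pass 1: [7, 3, -4, 4, 26, 29] (4 swaps)
After pass 2: [3, -4, 4, 7, 26, 29] (3 swaps)
After pass 3: [-4, 3, 4, 7, 26, 29] (1 swaps)
Total swaps: 8


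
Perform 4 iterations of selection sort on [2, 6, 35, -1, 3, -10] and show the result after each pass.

Pass 1: Select minimum -10 at index 5, swap -> [-10, 6, 35, -1, 3, 2]
Pass 2: Select minimum -1 at index 3, swap -> [-10, -1, 35, 6, 3, 2]
Pass 3: Select minimum 2 at index 5, swap -> [-10, -1, 2, 6, 3, 35]
Pass 4: Select minimum 3 at index 4, swap -> [-10, -1, 2, 3, 6, 35]


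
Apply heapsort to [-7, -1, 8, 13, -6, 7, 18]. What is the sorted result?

Build heap: [18, 13, 8, -1, -6, 7, -7]
Extract 18: [13, -1, 8, -7, -6, 7, 18]
Extract 13: [8, -1, 7, -7, -6, 13, 18]
Extract 8: [7, -1, -6, -7, 8, 13, 18]
Extract 7: [-1, -7, -6, 7, 8, 13, 18]
Extract -1: [-6, -7, -1, 7, 8, 13, 18]
Extract -6: [-7, -6, -1, 7, 8, 13, 18]


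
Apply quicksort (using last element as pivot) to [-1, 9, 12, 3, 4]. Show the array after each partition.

Partition 1: pivot=4 at index 2 -> [-1, 3, 4, 9, 12]
Partition 2: pivot=3 at index 1 -> [-1, 3, 4, 9, 12]
Partition 3: pivot=12 at index 4 -> [-1, 3, 4, 9, 12]


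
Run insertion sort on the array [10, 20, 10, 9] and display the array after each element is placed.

First element 10 is already 'sorted'
Insert 20: shifted 0 elements -> [10, 20, 10, 9]
Insert 10: shifted 1 elements -> [10, 10, 20, 9]
Insert 9: shifted 3 elements -> [9, 10, 10, 20]


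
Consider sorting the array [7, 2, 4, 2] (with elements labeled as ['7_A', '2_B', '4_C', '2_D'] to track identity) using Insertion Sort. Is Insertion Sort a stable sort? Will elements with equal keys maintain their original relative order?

Trace Insertion Sort on the labeled array (the key is the number; the letter only tracks identity):
  Insert 2_B at index 0: [2_B, 7_A, 4_C, 2_D]
  Insert 4_C at index 1: [2_B, 4_C, 7_A, 2_D]
  Insert 2_D at index 1: [2_B, 2_D, 4_C, 7_A]
Final order: [2_B, 2_D, 4_C, 7_A]
Equal keys:
  value 2: originally 2_B, 2_D; after sorting 2_B, 2_D -> order preserved
All equal keys kept their original relative order. Insertion Sort is stable: elements are shifted only while they are strictly greater than the key, so a key is inserted after any equal elements already placed.
Answer: Stable


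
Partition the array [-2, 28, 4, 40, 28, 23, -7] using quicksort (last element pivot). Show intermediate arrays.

Partition 1: pivot=-7 at index 0 -> [-7, 28, 4, 40, 28, 23, -2]
Partition 2: pivot=-2 at index 1 -> [-7, -2, 4, 40, 28, 23, 28]
Partition 3: pivot=28 at index 5 -> [-7, -2, 4, 28, 23, 28, 40]
Partition 4: pivot=23 at index 3 -> [-7, -2, 4, 23, 28, 28, 40]


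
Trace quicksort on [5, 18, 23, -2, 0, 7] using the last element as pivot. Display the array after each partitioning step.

Partition 1: pivot=7 at index 3 -> [5, -2, 0, 7, 23, 18]
Partition 2: pivot=0 at index 1 -> [-2, 0, 5, 7, 23, 18]
Partition 3: pivot=18 at index 4 -> [-2, 0, 5, 7, 18, 23]


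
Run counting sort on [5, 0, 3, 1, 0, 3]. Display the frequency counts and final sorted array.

Count array: [2, 1, 0, 2, 0, 1]
(count[i] = number of elements equal to i)
Cumulative count: [2, 3, 3, 5, 5, 6]
Sorted: [0, 0, 1, 3, 3, 5]


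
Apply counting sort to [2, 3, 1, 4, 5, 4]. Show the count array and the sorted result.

Count array: [0, 1, 1, 1, 2, 1]
(count[i] = number of elements equal to i)
Cumulative count: [0, 1, 2, 3, 5, 6]
Sorted: [1, 2, 3, 4, 4, 5]


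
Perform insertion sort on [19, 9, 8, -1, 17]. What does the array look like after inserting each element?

First element 19 is already 'sorted'
Insert 9: shifted 1 elements -> [9, 19, 8, -1, 17]
Insert 8: shifted 2 elements -> [8, 9, 19, -1, 17]
Insert -1: shifted 3 elements -> [-1, 8, 9, 19, 17]
Insert 17: shifted 1 elements -> [-1, 8, 9, 17, 19]


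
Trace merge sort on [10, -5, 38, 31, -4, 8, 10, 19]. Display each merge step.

Divide and conquer:
  Merge [10] + [-5] -> [-5, 10]
  Merge [38] + [31] -> [31, 38]
  Merge [-5, 10] + [31, 38] -> [-5, 10, 31, 38]
  Merge [-4] + [8] -> [-4, 8]
  Merge [10] + [19] -> [10, 19]
  Merge [-4, 8] + [10, 19] -> [-4, 8, 10, 19]
  Merge [-5, 10, 31, 38] + [-4, 8, 10, 19] -> [-5, -4, 8, 10, 10, 19, 31, 38]


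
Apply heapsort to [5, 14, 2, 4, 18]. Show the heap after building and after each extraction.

Build heap: [18, 14, 2, 4, 5]
Extract 18: [14, 5, 2, 4, 18]
Extract 14: [5, 4, 2, 14, 18]
Extract 5: [4, 2, 5, 14, 18]
Extract 4: [2, 4, 5, 14, 18]


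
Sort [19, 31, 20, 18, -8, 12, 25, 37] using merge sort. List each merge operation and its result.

Divide and conquer:
  Merge [19] + [31] -> [19, 31]
  Merge [20] + [18] -> [18, 20]
  Merge [19, 31] + [18, 20] -> [18, 19, 20, 31]
  Merge [-8] + [12] -> [-8, 12]
  Merge [25] + [37] -> [25, 37]
  Merge [-8, 12] + [25, 37] -> [-8, 12, 25, 37]
  Merge [18, 19, 20, 31] + [-8, 12, 25, 37] -> [-8, 12, 18, 19, 20, 25, 31, 37]


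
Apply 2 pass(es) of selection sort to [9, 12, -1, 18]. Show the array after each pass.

Pass 1: Select minimum -1 at index 2, swap -> [-1, 12, 9, 18]
Pass 2: Select minimum 9 at index 2, swap -> [-1, 9, 12, 18]


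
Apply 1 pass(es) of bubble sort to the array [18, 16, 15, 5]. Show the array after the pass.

After pass 1: [16, 15, 5, 18] (3 swaps)
Total swaps: 3


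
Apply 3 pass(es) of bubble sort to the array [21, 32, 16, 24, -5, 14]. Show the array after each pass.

After pass 1: [21, 16, 24, -5, 14, 32] (4 swaps)
After pass 2: [16, 21, -5, 14, 24, 32] (3 swaps)
After pass 3: [16, -5, 14, 21, 24, 32] (2 swaps)
Total swaps: 9


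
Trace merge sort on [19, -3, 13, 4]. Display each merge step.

Divide and conquer:
  Merge [19] + [-3] -> [-3, 19]
  Merge [13] + [4] -> [4, 13]
  Merge [-3, 19] + [4, 13] -> [-3, 4, 13, 19]


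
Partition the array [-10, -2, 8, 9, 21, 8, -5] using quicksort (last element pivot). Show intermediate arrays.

Partition 1: pivot=-5 at index 1 -> [-10, -5, 8, 9, 21, 8, -2]
Partition 2: pivot=-2 at index 2 -> [-10, -5, -2, 9, 21, 8, 8]
Partition 3: pivot=8 at index 4 -> [-10, -5, -2, 8, 8, 9, 21]
Partition 4: pivot=21 at index 6 -> [-10, -5, -2, 8, 8, 9, 21]


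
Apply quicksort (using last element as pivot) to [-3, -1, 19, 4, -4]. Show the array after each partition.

Partition 1: pivot=-4 at index 0 -> [-4, -1, 19, 4, -3]
Partition 2: pivot=-3 at index 1 -> [-4, -3, 19, 4, -1]
Partition 3: pivot=-1 at index 2 -> [-4, -3, -1, 4, 19]
Partition 4: pivot=19 at index 4 -> [-4, -3, -1, 4, 19]


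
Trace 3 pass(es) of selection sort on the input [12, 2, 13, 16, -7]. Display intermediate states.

Pass 1: Select minimum -7 at index 4, swap -> [-7, 2, 13, 16, 12]
Pass 2: Select minimum 2 at index 1, swap -> [-7, 2, 13, 16, 12]
Pass 3: Select minimum 12 at index 4, swap -> [-7, 2, 12, 16, 13]


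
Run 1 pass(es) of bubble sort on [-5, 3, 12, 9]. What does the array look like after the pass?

After pass 1: [-5, 3, 9, 12] (1 swaps)
Total swaps: 1


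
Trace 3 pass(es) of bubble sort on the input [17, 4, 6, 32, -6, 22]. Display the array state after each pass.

After pass 1: [4, 6, 17, -6, 22, 32] (4 swaps)
After pass 2: [4, 6, -6, 17, 22, 32] (1 swaps)
After pass 3: [4, -6, 6, 17, 22, 32] (1 swaps)
Total swaps: 6


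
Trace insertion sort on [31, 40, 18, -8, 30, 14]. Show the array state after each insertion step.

First element 31 is already 'sorted'
Insert 40: shifted 0 elements -> [31, 40, 18, -8, 30, 14]
Insert 18: shifted 2 elements -> [18, 31, 40, -8, 30, 14]
Insert -8: shifted 3 elements -> [-8, 18, 31, 40, 30, 14]
Insert 30: shifted 2 elements -> [-8, 18, 30, 31, 40, 14]
Insert 14: shifted 4 elements -> [-8, 14, 18, 30, 31, 40]
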